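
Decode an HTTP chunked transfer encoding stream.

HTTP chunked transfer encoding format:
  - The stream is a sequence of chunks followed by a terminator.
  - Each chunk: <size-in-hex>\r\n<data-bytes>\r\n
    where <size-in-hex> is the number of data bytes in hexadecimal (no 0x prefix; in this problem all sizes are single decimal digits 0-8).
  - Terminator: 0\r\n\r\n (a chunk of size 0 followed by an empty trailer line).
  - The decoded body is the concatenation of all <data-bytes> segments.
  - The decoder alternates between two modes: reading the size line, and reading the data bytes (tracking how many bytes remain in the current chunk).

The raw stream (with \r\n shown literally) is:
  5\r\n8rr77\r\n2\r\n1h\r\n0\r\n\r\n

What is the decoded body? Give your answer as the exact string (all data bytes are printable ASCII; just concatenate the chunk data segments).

Chunk 1: stream[0..1]='5' size=0x5=5, data at stream[3..8]='8rr77' -> body[0..5], body so far='8rr77'
Chunk 2: stream[10..11]='2' size=0x2=2, data at stream[13..15]='1h' -> body[5..7], body so far='8rr771h'
Chunk 3: stream[17..18]='0' size=0 (terminator). Final body='8rr771h' (7 bytes)

Answer: 8rr771h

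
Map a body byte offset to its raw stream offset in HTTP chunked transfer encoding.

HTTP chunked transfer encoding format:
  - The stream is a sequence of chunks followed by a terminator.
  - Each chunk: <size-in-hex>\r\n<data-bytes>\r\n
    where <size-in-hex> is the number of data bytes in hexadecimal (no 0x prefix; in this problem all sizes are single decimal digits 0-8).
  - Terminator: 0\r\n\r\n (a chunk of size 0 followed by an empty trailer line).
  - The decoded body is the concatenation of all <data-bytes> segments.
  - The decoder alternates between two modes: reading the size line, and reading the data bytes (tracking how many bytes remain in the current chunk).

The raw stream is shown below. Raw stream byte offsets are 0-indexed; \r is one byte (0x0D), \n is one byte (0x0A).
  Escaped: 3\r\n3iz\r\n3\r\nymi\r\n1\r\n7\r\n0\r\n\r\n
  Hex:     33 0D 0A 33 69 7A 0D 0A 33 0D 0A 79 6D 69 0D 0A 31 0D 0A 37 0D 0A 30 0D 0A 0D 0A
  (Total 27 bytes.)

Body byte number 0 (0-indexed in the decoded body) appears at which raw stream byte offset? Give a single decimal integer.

Answer: 3

Derivation:
Chunk 1: stream[0..1]='3' size=0x3=3, data at stream[3..6]='3iz' -> body[0..3], body so far='3iz'
Chunk 2: stream[8..9]='3' size=0x3=3, data at stream[11..14]='ymi' -> body[3..6], body so far='3izymi'
Chunk 3: stream[16..17]='1' size=0x1=1, data at stream[19..20]='7' -> body[6..7], body so far='3izymi7'
Chunk 4: stream[22..23]='0' size=0 (terminator). Final body='3izymi7' (7 bytes)
Body byte 0 at stream offset 3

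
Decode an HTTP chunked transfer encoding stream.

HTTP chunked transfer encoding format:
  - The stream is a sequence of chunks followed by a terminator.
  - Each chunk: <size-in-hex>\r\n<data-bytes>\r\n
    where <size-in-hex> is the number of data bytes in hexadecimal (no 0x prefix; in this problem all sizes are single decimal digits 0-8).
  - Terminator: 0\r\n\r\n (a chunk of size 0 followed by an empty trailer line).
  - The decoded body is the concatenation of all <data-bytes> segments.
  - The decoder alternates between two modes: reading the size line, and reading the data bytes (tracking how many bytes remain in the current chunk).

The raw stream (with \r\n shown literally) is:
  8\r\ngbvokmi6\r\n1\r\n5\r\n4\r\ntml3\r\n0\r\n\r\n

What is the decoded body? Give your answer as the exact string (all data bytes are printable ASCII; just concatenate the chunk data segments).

Answer: gbvokmi65tml3

Derivation:
Chunk 1: stream[0..1]='8' size=0x8=8, data at stream[3..11]='gbvokmi6' -> body[0..8], body so far='gbvokmi6'
Chunk 2: stream[13..14]='1' size=0x1=1, data at stream[16..17]='5' -> body[8..9], body so far='gbvokmi65'
Chunk 3: stream[19..20]='4' size=0x4=4, data at stream[22..26]='tml3' -> body[9..13], body so far='gbvokmi65tml3'
Chunk 4: stream[28..29]='0' size=0 (terminator). Final body='gbvokmi65tml3' (13 bytes)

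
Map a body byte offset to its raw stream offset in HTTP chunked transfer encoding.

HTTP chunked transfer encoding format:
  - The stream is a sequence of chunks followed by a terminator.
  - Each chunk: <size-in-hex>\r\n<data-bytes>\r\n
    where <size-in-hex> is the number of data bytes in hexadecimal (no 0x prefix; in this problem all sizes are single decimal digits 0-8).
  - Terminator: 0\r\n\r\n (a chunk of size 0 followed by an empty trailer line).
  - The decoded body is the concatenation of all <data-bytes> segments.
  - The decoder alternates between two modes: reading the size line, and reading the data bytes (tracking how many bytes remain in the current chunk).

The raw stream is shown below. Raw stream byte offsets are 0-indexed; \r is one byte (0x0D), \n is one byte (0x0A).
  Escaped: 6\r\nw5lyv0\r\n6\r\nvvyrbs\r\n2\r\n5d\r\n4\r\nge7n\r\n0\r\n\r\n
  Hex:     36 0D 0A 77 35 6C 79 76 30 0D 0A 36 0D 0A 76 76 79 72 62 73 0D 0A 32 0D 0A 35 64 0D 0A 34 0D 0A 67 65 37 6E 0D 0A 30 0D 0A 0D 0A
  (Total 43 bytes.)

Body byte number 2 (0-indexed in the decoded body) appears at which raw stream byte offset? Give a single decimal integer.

Answer: 5

Derivation:
Chunk 1: stream[0..1]='6' size=0x6=6, data at stream[3..9]='w5lyv0' -> body[0..6], body so far='w5lyv0'
Chunk 2: stream[11..12]='6' size=0x6=6, data at stream[14..20]='vvyrbs' -> body[6..12], body so far='w5lyv0vvyrbs'
Chunk 3: stream[22..23]='2' size=0x2=2, data at stream[25..27]='5d' -> body[12..14], body so far='w5lyv0vvyrbs5d'
Chunk 4: stream[29..30]='4' size=0x4=4, data at stream[32..36]='ge7n' -> body[14..18], body so far='w5lyv0vvyrbs5dge7n'
Chunk 5: stream[38..39]='0' size=0 (terminator). Final body='w5lyv0vvyrbs5dge7n' (18 bytes)
Body byte 2 at stream offset 5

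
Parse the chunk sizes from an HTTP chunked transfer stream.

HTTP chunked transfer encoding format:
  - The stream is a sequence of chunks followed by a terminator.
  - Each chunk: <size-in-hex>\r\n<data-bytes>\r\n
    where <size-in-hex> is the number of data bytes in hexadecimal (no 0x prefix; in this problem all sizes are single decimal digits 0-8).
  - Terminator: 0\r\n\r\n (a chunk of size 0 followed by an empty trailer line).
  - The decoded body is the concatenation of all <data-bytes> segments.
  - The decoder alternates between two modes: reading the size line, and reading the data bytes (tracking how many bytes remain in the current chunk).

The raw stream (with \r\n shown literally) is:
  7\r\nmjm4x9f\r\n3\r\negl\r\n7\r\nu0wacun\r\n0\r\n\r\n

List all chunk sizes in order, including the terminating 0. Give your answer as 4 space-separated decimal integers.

Answer: 7 3 7 0

Derivation:
Chunk 1: stream[0..1]='7' size=0x7=7, data at stream[3..10]='mjm4x9f' -> body[0..7], body so far='mjm4x9f'
Chunk 2: stream[12..13]='3' size=0x3=3, data at stream[15..18]='egl' -> body[7..10], body so far='mjm4x9fegl'
Chunk 3: stream[20..21]='7' size=0x7=7, data at stream[23..30]='u0wacun' -> body[10..17], body so far='mjm4x9feglu0wacun'
Chunk 4: stream[32..33]='0' size=0 (terminator). Final body='mjm4x9feglu0wacun' (17 bytes)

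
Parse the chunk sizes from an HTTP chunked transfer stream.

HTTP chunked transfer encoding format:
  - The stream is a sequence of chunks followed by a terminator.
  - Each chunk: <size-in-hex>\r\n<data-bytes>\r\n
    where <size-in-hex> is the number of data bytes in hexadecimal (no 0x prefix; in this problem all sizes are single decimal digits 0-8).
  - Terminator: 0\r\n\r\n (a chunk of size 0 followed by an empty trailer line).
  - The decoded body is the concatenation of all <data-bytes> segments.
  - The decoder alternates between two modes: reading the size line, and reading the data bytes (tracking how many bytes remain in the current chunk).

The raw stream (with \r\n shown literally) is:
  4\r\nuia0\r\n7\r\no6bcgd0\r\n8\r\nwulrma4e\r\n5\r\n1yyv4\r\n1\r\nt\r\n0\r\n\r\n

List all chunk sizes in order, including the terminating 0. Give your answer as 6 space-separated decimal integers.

Answer: 4 7 8 5 1 0

Derivation:
Chunk 1: stream[0..1]='4' size=0x4=4, data at stream[3..7]='uia0' -> body[0..4], body so far='uia0'
Chunk 2: stream[9..10]='7' size=0x7=7, data at stream[12..19]='o6bcgd0' -> body[4..11], body so far='uia0o6bcgd0'
Chunk 3: stream[21..22]='8' size=0x8=8, data at stream[24..32]='wulrma4e' -> body[11..19], body so far='uia0o6bcgd0wulrma4e'
Chunk 4: stream[34..35]='5' size=0x5=5, data at stream[37..42]='1yyv4' -> body[19..24], body so far='uia0o6bcgd0wulrma4e1yyv4'
Chunk 5: stream[44..45]='1' size=0x1=1, data at stream[47..48]='t' -> body[24..25], body so far='uia0o6bcgd0wulrma4e1yyv4t'
Chunk 6: stream[50..51]='0' size=0 (terminator). Final body='uia0o6bcgd0wulrma4e1yyv4t' (25 bytes)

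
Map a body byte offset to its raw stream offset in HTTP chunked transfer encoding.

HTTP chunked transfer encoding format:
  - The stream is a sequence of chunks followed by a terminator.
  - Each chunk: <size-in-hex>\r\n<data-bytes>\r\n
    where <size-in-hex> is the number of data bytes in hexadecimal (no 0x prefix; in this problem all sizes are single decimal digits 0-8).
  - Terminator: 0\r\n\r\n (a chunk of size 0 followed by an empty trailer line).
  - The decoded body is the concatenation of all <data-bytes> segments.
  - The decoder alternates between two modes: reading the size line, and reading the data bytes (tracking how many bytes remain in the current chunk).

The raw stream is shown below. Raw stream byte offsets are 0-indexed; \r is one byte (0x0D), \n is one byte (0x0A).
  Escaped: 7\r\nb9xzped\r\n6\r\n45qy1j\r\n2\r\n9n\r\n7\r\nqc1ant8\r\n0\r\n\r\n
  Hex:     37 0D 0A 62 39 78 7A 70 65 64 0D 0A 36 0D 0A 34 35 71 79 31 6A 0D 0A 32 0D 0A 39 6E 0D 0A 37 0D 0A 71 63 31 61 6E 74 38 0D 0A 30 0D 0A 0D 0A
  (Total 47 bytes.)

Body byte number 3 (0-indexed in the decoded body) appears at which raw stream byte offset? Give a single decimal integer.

Chunk 1: stream[0..1]='7' size=0x7=7, data at stream[3..10]='b9xzped' -> body[0..7], body so far='b9xzped'
Chunk 2: stream[12..13]='6' size=0x6=6, data at stream[15..21]='45qy1j' -> body[7..13], body so far='b9xzped45qy1j'
Chunk 3: stream[23..24]='2' size=0x2=2, data at stream[26..28]='9n' -> body[13..15], body so far='b9xzped45qy1j9n'
Chunk 4: stream[30..31]='7' size=0x7=7, data at stream[33..40]='qc1ant8' -> body[15..22], body so far='b9xzped45qy1j9nqc1ant8'
Chunk 5: stream[42..43]='0' size=0 (terminator). Final body='b9xzped45qy1j9nqc1ant8' (22 bytes)
Body byte 3 at stream offset 6

Answer: 6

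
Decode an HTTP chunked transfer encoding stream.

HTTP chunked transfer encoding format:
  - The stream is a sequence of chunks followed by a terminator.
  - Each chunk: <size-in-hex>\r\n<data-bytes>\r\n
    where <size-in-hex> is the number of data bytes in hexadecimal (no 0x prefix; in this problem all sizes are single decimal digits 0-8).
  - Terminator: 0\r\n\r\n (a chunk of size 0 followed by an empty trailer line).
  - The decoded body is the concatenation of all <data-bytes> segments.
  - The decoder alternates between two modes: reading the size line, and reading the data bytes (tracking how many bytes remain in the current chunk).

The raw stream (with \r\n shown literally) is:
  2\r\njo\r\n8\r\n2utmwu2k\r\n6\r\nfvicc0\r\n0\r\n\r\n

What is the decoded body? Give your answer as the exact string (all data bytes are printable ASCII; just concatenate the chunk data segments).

Chunk 1: stream[0..1]='2' size=0x2=2, data at stream[3..5]='jo' -> body[0..2], body so far='jo'
Chunk 2: stream[7..8]='8' size=0x8=8, data at stream[10..18]='2utmwu2k' -> body[2..10], body so far='jo2utmwu2k'
Chunk 3: stream[20..21]='6' size=0x6=6, data at stream[23..29]='fvicc0' -> body[10..16], body so far='jo2utmwu2kfvicc0'
Chunk 4: stream[31..32]='0' size=0 (terminator). Final body='jo2utmwu2kfvicc0' (16 bytes)

Answer: jo2utmwu2kfvicc0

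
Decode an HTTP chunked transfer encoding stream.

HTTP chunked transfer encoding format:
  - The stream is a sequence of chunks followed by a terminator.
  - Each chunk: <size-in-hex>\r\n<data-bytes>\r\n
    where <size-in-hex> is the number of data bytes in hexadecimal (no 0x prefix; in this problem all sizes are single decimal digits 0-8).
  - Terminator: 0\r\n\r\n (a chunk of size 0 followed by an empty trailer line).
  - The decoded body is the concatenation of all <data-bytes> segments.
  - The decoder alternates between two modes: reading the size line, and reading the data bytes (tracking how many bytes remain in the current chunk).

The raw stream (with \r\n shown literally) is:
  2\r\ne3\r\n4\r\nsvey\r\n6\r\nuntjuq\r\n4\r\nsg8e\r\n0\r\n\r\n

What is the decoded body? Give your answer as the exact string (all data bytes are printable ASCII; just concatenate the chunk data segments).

Answer: e3sveyuntjuqsg8e

Derivation:
Chunk 1: stream[0..1]='2' size=0x2=2, data at stream[3..5]='e3' -> body[0..2], body so far='e3'
Chunk 2: stream[7..8]='4' size=0x4=4, data at stream[10..14]='svey' -> body[2..6], body so far='e3svey'
Chunk 3: stream[16..17]='6' size=0x6=6, data at stream[19..25]='untjuq' -> body[6..12], body so far='e3sveyuntjuq'
Chunk 4: stream[27..28]='4' size=0x4=4, data at stream[30..34]='sg8e' -> body[12..16], body so far='e3sveyuntjuqsg8e'
Chunk 5: stream[36..37]='0' size=0 (terminator). Final body='e3sveyuntjuqsg8e' (16 bytes)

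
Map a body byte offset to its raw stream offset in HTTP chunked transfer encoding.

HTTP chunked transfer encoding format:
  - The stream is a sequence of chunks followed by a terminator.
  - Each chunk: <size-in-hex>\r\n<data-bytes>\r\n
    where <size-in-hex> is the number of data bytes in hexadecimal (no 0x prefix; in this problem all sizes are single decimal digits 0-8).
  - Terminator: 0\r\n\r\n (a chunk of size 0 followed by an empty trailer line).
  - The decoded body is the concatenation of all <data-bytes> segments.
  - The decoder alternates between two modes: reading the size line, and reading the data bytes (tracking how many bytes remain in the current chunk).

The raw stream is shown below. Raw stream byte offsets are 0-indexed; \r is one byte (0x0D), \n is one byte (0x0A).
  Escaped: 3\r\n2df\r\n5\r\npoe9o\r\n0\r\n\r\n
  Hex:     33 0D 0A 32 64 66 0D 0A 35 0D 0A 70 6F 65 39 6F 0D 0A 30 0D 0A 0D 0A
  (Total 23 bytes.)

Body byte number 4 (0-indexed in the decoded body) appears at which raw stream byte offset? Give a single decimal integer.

Chunk 1: stream[0..1]='3' size=0x3=3, data at stream[3..6]='2df' -> body[0..3], body so far='2df'
Chunk 2: stream[8..9]='5' size=0x5=5, data at stream[11..16]='poe9o' -> body[3..8], body so far='2dfpoe9o'
Chunk 3: stream[18..19]='0' size=0 (terminator). Final body='2dfpoe9o' (8 bytes)
Body byte 4 at stream offset 12

Answer: 12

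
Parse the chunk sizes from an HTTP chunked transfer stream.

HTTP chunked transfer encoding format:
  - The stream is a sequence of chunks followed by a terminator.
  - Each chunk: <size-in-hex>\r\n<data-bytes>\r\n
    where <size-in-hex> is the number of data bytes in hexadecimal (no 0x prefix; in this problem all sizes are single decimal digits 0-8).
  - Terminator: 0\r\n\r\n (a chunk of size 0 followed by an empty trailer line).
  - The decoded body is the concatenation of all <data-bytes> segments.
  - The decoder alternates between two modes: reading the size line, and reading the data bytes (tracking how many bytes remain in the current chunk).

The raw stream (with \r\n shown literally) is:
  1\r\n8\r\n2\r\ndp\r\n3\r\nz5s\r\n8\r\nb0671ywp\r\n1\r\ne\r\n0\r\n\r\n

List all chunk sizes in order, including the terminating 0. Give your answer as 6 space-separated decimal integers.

Chunk 1: stream[0..1]='1' size=0x1=1, data at stream[3..4]='8' -> body[0..1], body so far='8'
Chunk 2: stream[6..7]='2' size=0x2=2, data at stream[9..11]='dp' -> body[1..3], body so far='8dp'
Chunk 3: stream[13..14]='3' size=0x3=3, data at stream[16..19]='z5s' -> body[3..6], body so far='8dpz5s'
Chunk 4: stream[21..22]='8' size=0x8=8, data at stream[24..32]='b0671ywp' -> body[6..14], body so far='8dpz5sb0671ywp'
Chunk 5: stream[34..35]='1' size=0x1=1, data at stream[37..38]='e' -> body[14..15], body so far='8dpz5sb0671ywpe'
Chunk 6: stream[40..41]='0' size=0 (terminator). Final body='8dpz5sb0671ywpe' (15 bytes)

Answer: 1 2 3 8 1 0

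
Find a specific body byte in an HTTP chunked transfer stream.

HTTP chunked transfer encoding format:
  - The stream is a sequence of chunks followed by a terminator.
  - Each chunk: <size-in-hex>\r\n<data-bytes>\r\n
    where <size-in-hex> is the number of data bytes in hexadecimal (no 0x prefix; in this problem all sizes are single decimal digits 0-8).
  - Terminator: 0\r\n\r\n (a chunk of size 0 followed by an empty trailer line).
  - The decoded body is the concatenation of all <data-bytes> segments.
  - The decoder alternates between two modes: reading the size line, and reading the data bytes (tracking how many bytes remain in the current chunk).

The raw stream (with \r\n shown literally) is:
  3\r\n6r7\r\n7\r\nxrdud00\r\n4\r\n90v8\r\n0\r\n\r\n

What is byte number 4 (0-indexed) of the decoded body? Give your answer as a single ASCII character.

Chunk 1: stream[0..1]='3' size=0x3=3, data at stream[3..6]='6r7' -> body[0..3], body so far='6r7'
Chunk 2: stream[8..9]='7' size=0x7=7, data at stream[11..18]='xrdud00' -> body[3..10], body so far='6r7xrdud00'
Chunk 3: stream[20..21]='4' size=0x4=4, data at stream[23..27]='90v8' -> body[10..14], body so far='6r7xrdud0090v8'
Chunk 4: stream[29..30]='0' size=0 (terminator). Final body='6r7xrdud0090v8' (14 bytes)
Body byte 4 = 'r'

Answer: r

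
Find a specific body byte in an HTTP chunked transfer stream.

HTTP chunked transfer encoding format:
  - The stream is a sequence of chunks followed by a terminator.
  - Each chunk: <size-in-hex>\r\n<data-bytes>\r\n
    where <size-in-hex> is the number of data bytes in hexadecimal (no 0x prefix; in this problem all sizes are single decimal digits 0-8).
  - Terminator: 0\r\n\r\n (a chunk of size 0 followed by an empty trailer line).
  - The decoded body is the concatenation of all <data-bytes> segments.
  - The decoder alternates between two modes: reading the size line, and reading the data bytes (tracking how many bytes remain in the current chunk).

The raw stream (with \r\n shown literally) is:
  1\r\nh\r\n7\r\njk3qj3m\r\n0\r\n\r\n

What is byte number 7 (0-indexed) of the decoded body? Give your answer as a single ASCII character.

Chunk 1: stream[0..1]='1' size=0x1=1, data at stream[3..4]='h' -> body[0..1], body so far='h'
Chunk 2: stream[6..7]='7' size=0x7=7, data at stream[9..16]='jk3qj3m' -> body[1..8], body so far='hjk3qj3m'
Chunk 3: stream[18..19]='0' size=0 (terminator). Final body='hjk3qj3m' (8 bytes)
Body byte 7 = 'm'

Answer: m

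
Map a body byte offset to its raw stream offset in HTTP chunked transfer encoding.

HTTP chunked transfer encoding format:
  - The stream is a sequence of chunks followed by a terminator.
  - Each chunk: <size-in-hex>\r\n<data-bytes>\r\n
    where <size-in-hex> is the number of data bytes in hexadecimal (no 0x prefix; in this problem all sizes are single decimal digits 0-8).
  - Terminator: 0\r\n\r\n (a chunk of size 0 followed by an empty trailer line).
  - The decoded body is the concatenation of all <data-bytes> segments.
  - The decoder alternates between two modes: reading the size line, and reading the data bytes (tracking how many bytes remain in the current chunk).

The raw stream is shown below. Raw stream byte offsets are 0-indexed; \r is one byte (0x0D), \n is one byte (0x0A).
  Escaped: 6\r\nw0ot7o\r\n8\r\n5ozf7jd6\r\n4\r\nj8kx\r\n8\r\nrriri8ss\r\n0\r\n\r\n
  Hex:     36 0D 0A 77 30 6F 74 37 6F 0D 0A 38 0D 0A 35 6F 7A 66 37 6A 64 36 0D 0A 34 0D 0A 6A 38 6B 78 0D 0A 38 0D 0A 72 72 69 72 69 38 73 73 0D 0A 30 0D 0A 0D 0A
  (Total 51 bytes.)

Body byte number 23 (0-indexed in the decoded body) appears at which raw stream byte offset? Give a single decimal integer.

Answer: 41

Derivation:
Chunk 1: stream[0..1]='6' size=0x6=6, data at stream[3..9]='w0ot7o' -> body[0..6], body so far='w0ot7o'
Chunk 2: stream[11..12]='8' size=0x8=8, data at stream[14..22]='5ozf7jd6' -> body[6..14], body so far='w0ot7o5ozf7jd6'
Chunk 3: stream[24..25]='4' size=0x4=4, data at stream[27..31]='j8kx' -> body[14..18], body so far='w0ot7o5ozf7jd6j8kx'
Chunk 4: stream[33..34]='8' size=0x8=8, data at stream[36..44]='rriri8ss' -> body[18..26], body so far='w0ot7o5ozf7jd6j8kxrriri8ss'
Chunk 5: stream[46..47]='0' size=0 (terminator). Final body='w0ot7o5ozf7jd6j8kxrriri8ss' (26 bytes)
Body byte 23 at stream offset 41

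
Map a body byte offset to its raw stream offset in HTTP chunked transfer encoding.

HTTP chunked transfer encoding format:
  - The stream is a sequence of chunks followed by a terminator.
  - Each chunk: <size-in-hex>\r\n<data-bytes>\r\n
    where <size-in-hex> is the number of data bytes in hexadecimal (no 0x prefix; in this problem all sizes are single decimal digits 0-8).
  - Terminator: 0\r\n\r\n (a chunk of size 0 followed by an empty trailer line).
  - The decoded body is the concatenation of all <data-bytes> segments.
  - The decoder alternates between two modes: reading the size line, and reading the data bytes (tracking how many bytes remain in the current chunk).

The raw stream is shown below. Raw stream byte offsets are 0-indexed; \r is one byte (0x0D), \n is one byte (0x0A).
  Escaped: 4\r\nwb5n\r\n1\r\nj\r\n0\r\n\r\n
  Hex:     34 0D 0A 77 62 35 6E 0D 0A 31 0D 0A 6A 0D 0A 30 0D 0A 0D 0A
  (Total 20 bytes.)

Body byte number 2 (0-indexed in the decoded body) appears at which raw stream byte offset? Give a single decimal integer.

Chunk 1: stream[0..1]='4' size=0x4=4, data at stream[3..7]='wb5n' -> body[0..4], body so far='wb5n'
Chunk 2: stream[9..10]='1' size=0x1=1, data at stream[12..13]='j' -> body[4..5], body so far='wb5nj'
Chunk 3: stream[15..16]='0' size=0 (terminator). Final body='wb5nj' (5 bytes)
Body byte 2 at stream offset 5

Answer: 5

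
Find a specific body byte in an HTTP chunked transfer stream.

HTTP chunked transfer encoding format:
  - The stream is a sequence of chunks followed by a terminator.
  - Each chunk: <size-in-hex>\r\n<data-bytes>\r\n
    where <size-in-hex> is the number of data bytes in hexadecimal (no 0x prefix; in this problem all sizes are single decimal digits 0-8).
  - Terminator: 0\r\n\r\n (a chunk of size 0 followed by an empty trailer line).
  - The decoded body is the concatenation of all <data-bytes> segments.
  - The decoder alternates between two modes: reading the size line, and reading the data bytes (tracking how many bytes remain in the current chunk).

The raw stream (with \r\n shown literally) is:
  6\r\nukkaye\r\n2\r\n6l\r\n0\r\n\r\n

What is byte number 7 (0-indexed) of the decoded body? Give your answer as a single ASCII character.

Answer: l

Derivation:
Chunk 1: stream[0..1]='6' size=0x6=6, data at stream[3..9]='ukkaye' -> body[0..6], body so far='ukkaye'
Chunk 2: stream[11..12]='2' size=0x2=2, data at stream[14..16]='6l' -> body[6..8], body so far='ukkaye6l'
Chunk 3: stream[18..19]='0' size=0 (terminator). Final body='ukkaye6l' (8 bytes)
Body byte 7 = 'l'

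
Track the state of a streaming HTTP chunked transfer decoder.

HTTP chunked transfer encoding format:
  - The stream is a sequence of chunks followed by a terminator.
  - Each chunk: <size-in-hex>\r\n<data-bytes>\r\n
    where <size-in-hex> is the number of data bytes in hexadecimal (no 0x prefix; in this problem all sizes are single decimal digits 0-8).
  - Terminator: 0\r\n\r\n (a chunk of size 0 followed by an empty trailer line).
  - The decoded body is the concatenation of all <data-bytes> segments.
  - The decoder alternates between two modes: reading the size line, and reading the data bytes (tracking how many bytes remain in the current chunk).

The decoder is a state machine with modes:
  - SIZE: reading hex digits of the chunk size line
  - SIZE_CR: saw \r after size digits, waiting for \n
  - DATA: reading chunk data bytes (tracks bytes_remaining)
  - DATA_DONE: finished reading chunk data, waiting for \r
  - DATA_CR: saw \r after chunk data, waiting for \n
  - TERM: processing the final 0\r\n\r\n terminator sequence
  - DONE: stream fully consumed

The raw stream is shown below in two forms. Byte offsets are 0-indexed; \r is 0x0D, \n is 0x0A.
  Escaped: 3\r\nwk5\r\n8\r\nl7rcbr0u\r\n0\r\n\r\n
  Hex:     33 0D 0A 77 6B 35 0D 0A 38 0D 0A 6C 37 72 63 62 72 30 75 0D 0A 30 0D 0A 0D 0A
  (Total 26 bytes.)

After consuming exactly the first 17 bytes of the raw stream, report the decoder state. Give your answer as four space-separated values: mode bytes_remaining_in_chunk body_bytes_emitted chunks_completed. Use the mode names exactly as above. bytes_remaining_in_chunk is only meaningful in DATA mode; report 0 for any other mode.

Byte 0 = '3': mode=SIZE remaining=0 emitted=0 chunks_done=0
Byte 1 = 0x0D: mode=SIZE_CR remaining=0 emitted=0 chunks_done=0
Byte 2 = 0x0A: mode=DATA remaining=3 emitted=0 chunks_done=0
Byte 3 = 'w': mode=DATA remaining=2 emitted=1 chunks_done=0
Byte 4 = 'k': mode=DATA remaining=1 emitted=2 chunks_done=0
Byte 5 = '5': mode=DATA_DONE remaining=0 emitted=3 chunks_done=0
Byte 6 = 0x0D: mode=DATA_CR remaining=0 emitted=3 chunks_done=0
Byte 7 = 0x0A: mode=SIZE remaining=0 emitted=3 chunks_done=1
Byte 8 = '8': mode=SIZE remaining=0 emitted=3 chunks_done=1
Byte 9 = 0x0D: mode=SIZE_CR remaining=0 emitted=3 chunks_done=1
Byte 10 = 0x0A: mode=DATA remaining=8 emitted=3 chunks_done=1
Byte 11 = 'l': mode=DATA remaining=7 emitted=4 chunks_done=1
Byte 12 = '7': mode=DATA remaining=6 emitted=5 chunks_done=1
Byte 13 = 'r': mode=DATA remaining=5 emitted=6 chunks_done=1
Byte 14 = 'c': mode=DATA remaining=4 emitted=7 chunks_done=1
Byte 15 = 'b': mode=DATA remaining=3 emitted=8 chunks_done=1
Byte 16 = 'r': mode=DATA remaining=2 emitted=9 chunks_done=1

Answer: DATA 2 9 1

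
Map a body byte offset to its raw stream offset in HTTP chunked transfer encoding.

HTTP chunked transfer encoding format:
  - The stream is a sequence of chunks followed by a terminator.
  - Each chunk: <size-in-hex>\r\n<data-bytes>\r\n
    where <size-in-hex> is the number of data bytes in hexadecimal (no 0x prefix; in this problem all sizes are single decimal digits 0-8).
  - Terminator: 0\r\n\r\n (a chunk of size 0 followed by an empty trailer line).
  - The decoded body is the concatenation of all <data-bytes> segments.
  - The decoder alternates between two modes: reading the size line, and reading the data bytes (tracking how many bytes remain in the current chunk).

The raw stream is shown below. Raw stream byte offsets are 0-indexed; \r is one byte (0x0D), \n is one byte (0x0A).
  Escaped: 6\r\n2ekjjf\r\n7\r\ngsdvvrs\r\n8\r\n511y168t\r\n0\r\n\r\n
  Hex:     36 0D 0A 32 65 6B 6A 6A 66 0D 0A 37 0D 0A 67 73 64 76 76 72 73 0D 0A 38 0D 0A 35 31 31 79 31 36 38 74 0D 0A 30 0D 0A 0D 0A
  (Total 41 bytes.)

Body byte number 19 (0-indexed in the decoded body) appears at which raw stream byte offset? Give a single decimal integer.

Answer: 32

Derivation:
Chunk 1: stream[0..1]='6' size=0x6=6, data at stream[3..9]='2ekjjf' -> body[0..6], body so far='2ekjjf'
Chunk 2: stream[11..12]='7' size=0x7=7, data at stream[14..21]='gsdvvrs' -> body[6..13], body so far='2ekjjfgsdvvrs'
Chunk 3: stream[23..24]='8' size=0x8=8, data at stream[26..34]='511y168t' -> body[13..21], body so far='2ekjjfgsdvvrs511y168t'
Chunk 4: stream[36..37]='0' size=0 (terminator). Final body='2ekjjfgsdvvrs511y168t' (21 bytes)
Body byte 19 at stream offset 32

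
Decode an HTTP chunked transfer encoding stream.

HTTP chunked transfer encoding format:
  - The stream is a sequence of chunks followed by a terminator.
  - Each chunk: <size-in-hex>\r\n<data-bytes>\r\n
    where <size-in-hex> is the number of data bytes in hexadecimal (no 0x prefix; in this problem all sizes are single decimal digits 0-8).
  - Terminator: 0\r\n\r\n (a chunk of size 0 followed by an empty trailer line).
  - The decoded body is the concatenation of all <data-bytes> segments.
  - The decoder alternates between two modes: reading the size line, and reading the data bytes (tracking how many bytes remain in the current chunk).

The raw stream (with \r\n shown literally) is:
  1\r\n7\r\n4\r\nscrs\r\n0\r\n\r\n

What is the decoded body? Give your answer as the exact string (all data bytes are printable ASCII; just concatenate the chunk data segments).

Answer: 7scrs

Derivation:
Chunk 1: stream[0..1]='1' size=0x1=1, data at stream[3..4]='7' -> body[0..1], body so far='7'
Chunk 2: stream[6..7]='4' size=0x4=4, data at stream[9..13]='scrs' -> body[1..5], body so far='7scrs'
Chunk 3: stream[15..16]='0' size=0 (terminator). Final body='7scrs' (5 bytes)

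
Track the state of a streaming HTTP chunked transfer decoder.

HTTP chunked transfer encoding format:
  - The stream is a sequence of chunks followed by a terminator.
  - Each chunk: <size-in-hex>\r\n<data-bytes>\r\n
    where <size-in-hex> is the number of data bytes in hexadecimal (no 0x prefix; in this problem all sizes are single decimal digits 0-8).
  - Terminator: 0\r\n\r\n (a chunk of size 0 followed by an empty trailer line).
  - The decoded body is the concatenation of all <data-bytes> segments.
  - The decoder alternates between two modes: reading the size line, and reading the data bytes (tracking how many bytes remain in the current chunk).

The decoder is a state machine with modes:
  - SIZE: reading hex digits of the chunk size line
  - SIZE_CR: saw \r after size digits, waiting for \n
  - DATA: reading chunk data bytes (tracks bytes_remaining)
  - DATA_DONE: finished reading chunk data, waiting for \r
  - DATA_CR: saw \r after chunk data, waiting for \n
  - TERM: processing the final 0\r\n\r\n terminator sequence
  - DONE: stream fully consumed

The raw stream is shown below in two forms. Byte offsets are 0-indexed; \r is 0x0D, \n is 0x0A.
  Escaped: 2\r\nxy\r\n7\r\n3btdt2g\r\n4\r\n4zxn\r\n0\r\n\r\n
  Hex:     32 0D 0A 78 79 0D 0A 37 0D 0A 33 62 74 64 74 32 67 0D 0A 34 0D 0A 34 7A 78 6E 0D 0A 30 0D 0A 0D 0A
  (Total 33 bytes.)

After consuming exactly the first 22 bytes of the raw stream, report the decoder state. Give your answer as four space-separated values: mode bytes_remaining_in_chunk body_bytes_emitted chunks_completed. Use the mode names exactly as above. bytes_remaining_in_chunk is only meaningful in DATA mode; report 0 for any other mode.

Answer: DATA 4 9 2

Derivation:
Byte 0 = '2': mode=SIZE remaining=0 emitted=0 chunks_done=0
Byte 1 = 0x0D: mode=SIZE_CR remaining=0 emitted=0 chunks_done=0
Byte 2 = 0x0A: mode=DATA remaining=2 emitted=0 chunks_done=0
Byte 3 = 'x': mode=DATA remaining=1 emitted=1 chunks_done=0
Byte 4 = 'y': mode=DATA_DONE remaining=0 emitted=2 chunks_done=0
Byte 5 = 0x0D: mode=DATA_CR remaining=0 emitted=2 chunks_done=0
Byte 6 = 0x0A: mode=SIZE remaining=0 emitted=2 chunks_done=1
Byte 7 = '7': mode=SIZE remaining=0 emitted=2 chunks_done=1
Byte 8 = 0x0D: mode=SIZE_CR remaining=0 emitted=2 chunks_done=1
Byte 9 = 0x0A: mode=DATA remaining=7 emitted=2 chunks_done=1
Byte 10 = '3': mode=DATA remaining=6 emitted=3 chunks_done=1
Byte 11 = 'b': mode=DATA remaining=5 emitted=4 chunks_done=1
Byte 12 = 't': mode=DATA remaining=4 emitted=5 chunks_done=1
Byte 13 = 'd': mode=DATA remaining=3 emitted=6 chunks_done=1
Byte 14 = 't': mode=DATA remaining=2 emitted=7 chunks_done=1
Byte 15 = '2': mode=DATA remaining=1 emitted=8 chunks_done=1
Byte 16 = 'g': mode=DATA_DONE remaining=0 emitted=9 chunks_done=1
Byte 17 = 0x0D: mode=DATA_CR remaining=0 emitted=9 chunks_done=1
Byte 18 = 0x0A: mode=SIZE remaining=0 emitted=9 chunks_done=2
Byte 19 = '4': mode=SIZE remaining=0 emitted=9 chunks_done=2
Byte 20 = 0x0D: mode=SIZE_CR remaining=0 emitted=9 chunks_done=2
Byte 21 = 0x0A: mode=DATA remaining=4 emitted=9 chunks_done=2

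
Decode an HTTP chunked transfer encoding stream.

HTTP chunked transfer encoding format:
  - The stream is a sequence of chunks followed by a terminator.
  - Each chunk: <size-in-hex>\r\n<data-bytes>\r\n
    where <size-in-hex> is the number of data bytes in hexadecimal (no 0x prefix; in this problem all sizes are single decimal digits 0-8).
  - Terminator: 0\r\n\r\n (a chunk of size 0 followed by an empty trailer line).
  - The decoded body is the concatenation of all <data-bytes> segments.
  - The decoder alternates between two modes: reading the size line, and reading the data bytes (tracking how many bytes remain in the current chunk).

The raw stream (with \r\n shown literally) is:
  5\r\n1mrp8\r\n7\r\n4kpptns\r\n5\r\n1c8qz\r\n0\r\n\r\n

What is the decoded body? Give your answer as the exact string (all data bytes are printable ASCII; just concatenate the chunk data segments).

Answer: 1mrp84kpptns1c8qz

Derivation:
Chunk 1: stream[0..1]='5' size=0x5=5, data at stream[3..8]='1mrp8' -> body[0..5], body so far='1mrp8'
Chunk 2: stream[10..11]='7' size=0x7=7, data at stream[13..20]='4kpptns' -> body[5..12], body so far='1mrp84kpptns'
Chunk 3: stream[22..23]='5' size=0x5=5, data at stream[25..30]='1c8qz' -> body[12..17], body so far='1mrp84kpptns1c8qz'
Chunk 4: stream[32..33]='0' size=0 (terminator). Final body='1mrp84kpptns1c8qz' (17 bytes)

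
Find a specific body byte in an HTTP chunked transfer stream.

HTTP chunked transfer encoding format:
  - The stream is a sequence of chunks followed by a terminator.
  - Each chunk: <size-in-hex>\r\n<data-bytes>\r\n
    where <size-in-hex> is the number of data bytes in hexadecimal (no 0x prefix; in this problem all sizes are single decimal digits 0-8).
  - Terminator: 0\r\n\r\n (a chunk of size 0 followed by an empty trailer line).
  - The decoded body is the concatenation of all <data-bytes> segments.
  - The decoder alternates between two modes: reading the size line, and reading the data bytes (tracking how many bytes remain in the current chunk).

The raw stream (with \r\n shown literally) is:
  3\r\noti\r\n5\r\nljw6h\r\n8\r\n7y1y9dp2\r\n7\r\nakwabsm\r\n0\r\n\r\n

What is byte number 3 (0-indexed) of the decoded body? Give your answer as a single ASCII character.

Chunk 1: stream[0..1]='3' size=0x3=3, data at stream[3..6]='oti' -> body[0..3], body so far='oti'
Chunk 2: stream[8..9]='5' size=0x5=5, data at stream[11..16]='ljw6h' -> body[3..8], body so far='otiljw6h'
Chunk 3: stream[18..19]='8' size=0x8=8, data at stream[21..29]='7y1y9dp2' -> body[8..16], body so far='otiljw6h7y1y9dp2'
Chunk 4: stream[31..32]='7' size=0x7=7, data at stream[34..41]='akwabsm' -> body[16..23], body so far='otiljw6h7y1y9dp2akwabsm'
Chunk 5: stream[43..44]='0' size=0 (terminator). Final body='otiljw6h7y1y9dp2akwabsm' (23 bytes)
Body byte 3 = 'l'

Answer: l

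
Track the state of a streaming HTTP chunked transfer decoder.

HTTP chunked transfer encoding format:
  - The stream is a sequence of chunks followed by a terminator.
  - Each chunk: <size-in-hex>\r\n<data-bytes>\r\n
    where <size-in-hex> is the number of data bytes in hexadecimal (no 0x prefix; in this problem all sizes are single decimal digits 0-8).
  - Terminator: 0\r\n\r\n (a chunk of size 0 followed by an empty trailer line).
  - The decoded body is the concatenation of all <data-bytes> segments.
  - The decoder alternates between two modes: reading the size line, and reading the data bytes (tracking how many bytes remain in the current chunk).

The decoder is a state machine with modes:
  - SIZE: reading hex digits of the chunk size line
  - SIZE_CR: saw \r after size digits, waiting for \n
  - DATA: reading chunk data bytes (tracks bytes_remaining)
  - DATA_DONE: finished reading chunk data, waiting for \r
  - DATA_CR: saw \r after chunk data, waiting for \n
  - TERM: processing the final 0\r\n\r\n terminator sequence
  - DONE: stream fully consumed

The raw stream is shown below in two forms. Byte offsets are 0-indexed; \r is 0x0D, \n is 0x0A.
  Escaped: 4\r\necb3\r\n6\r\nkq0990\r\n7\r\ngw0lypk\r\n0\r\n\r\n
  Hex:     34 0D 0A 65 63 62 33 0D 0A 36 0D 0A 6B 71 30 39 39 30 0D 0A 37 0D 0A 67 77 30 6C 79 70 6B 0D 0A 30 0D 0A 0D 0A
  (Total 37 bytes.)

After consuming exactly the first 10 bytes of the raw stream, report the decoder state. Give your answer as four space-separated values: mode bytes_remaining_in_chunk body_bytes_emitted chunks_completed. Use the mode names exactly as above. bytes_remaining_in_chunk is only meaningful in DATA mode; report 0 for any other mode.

Byte 0 = '4': mode=SIZE remaining=0 emitted=0 chunks_done=0
Byte 1 = 0x0D: mode=SIZE_CR remaining=0 emitted=0 chunks_done=0
Byte 2 = 0x0A: mode=DATA remaining=4 emitted=0 chunks_done=0
Byte 3 = 'e': mode=DATA remaining=3 emitted=1 chunks_done=0
Byte 4 = 'c': mode=DATA remaining=2 emitted=2 chunks_done=0
Byte 5 = 'b': mode=DATA remaining=1 emitted=3 chunks_done=0
Byte 6 = '3': mode=DATA_DONE remaining=0 emitted=4 chunks_done=0
Byte 7 = 0x0D: mode=DATA_CR remaining=0 emitted=4 chunks_done=0
Byte 8 = 0x0A: mode=SIZE remaining=0 emitted=4 chunks_done=1
Byte 9 = '6': mode=SIZE remaining=0 emitted=4 chunks_done=1

Answer: SIZE 0 4 1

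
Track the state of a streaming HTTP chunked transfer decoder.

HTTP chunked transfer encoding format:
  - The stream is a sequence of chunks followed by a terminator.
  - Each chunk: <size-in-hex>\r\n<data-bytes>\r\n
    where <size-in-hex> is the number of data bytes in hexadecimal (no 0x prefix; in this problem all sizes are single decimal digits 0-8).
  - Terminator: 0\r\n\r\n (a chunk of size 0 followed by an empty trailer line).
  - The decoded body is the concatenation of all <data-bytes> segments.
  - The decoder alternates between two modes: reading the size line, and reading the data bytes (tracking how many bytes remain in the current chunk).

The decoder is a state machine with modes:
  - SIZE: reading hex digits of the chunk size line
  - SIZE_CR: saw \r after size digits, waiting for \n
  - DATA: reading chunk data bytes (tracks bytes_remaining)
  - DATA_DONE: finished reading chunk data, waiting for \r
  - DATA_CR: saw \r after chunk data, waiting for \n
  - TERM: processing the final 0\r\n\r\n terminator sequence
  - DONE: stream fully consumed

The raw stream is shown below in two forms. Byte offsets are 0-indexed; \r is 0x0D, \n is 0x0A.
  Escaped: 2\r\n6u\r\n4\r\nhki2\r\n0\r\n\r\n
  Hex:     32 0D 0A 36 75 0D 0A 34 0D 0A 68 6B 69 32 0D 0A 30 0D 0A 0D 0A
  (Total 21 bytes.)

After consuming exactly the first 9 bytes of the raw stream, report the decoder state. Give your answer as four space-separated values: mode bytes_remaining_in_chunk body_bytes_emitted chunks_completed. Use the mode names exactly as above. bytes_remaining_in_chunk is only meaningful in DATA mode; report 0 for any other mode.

Byte 0 = '2': mode=SIZE remaining=0 emitted=0 chunks_done=0
Byte 1 = 0x0D: mode=SIZE_CR remaining=0 emitted=0 chunks_done=0
Byte 2 = 0x0A: mode=DATA remaining=2 emitted=0 chunks_done=0
Byte 3 = '6': mode=DATA remaining=1 emitted=1 chunks_done=0
Byte 4 = 'u': mode=DATA_DONE remaining=0 emitted=2 chunks_done=0
Byte 5 = 0x0D: mode=DATA_CR remaining=0 emitted=2 chunks_done=0
Byte 6 = 0x0A: mode=SIZE remaining=0 emitted=2 chunks_done=1
Byte 7 = '4': mode=SIZE remaining=0 emitted=2 chunks_done=1
Byte 8 = 0x0D: mode=SIZE_CR remaining=0 emitted=2 chunks_done=1

Answer: SIZE_CR 0 2 1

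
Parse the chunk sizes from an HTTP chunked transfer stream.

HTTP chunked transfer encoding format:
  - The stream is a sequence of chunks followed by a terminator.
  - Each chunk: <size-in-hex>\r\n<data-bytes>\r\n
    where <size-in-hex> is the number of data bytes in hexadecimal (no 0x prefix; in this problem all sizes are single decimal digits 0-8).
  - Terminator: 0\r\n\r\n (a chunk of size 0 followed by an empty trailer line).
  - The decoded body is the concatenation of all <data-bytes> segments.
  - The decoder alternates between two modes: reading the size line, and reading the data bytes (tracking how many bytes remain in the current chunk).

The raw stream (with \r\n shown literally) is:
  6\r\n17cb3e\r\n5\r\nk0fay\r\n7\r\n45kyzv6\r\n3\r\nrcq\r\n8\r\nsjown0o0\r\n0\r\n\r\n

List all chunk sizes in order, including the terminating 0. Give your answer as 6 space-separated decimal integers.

Chunk 1: stream[0..1]='6' size=0x6=6, data at stream[3..9]='17cb3e' -> body[0..6], body so far='17cb3e'
Chunk 2: stream[11..12]='5' size=0x5=5, data at stream[14..19]='k0fay' -> body[6..11], body so far='17cb3ek0fay'
Chunk 3: stream[21..22]='7' size=0x7=7, data at stream[24..31]='45kyzv6' -> body[11..18], body so far='17cb3ek0fay45kyzv6'
Chunk 4: stream[33..34]='3' size=0x3=3, data at stream[36..39]='rcq' -> body[18..21], body so far='17cb3ek0fay45kyzv6rcq'
Chunk 5: stream[41..42]='8' size=0x8=8, data at stream[44..52]='sjown0o0' -> body[21..29], body so far='17cb3ek0fay45kyzv6rcqsjown0o0'
Chunk 6: stream[54..55]='0' size=0 (terminator). Final body='17cb3ek0fay45kyzv6rcqsjown0o0' (29 bytes)

Answer: 6 5 7 3 8 0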